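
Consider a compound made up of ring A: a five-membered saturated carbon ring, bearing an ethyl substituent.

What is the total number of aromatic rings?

Ring A has only sp³ atoms, so it is not fully conjugated — not aromatic (cyclopentane).

0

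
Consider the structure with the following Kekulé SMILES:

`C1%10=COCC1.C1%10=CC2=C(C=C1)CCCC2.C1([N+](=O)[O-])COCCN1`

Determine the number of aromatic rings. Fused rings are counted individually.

The SMILES encodes a five-membered ring of four carbons and one oxygen, with one C=C double bond and two sp³ carbons; a six-membered carbon ring with three alternating C=C double bonds, fused to a saturated six-membered carbon ring; a six-membered saturated ring with an oxygen and an N–H nitrogen at positions 1 and 4.
The 5-membered ring with one oxygen has two sp³ carbons, so it is not fully conjugated — not aromatic (2,3-dihydrofuran).
The 6-membered ring is planar and fully conjugated; 3 ring double bonds give 6 π electrons. Since 6 = 4n+2 (n=1), it is aromatic (benzene ring).
The second 6-membered ring has four sp³ carbons, so it is not fully conjugated — not aromatic (cyclohexane ring).
The 6-membered ring with one oxygen and one N–H (1,4) has only sp³ atoms, so it is not fully conjugated — not aromatic (morpholine).
1 of the 4 rings is aromatic. Total: 1.

1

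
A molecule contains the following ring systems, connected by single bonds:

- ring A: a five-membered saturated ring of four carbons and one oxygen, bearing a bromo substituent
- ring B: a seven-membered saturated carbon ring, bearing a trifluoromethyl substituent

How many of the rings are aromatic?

0

Ring A has only sp³ atoms, so it is not fully conjugated — not aromatic (tetrahydrofuran).
Ring B has only sp³ atoms, so it is not fully conjugated — not aromatic (cycloheptane).
No ring is aromatic. Total: 0.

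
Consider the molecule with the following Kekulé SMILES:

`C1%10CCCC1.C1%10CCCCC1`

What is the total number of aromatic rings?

The SMILES encodes a five-membered saturated carbon ring; a six-membered saturated carbon ring.
The 5-membered ring has only sp³ atoms, so it is not fully conjugated — not aromatic (cyclopentane).
The 6-membered ring has only sp³ atoms, so it is not fully conjugated — not aromatic (cyclohexane).
None of the rings are aromatic. Total: 0.

0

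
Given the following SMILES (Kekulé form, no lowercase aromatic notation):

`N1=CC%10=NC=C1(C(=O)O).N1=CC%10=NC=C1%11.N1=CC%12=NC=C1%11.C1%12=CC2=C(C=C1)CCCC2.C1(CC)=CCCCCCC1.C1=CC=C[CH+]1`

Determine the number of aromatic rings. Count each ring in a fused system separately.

The SMILES encodes a six-membered ring with nitrogens at positions 1 and 4 and three alternating double bonds; a six-membered ring with nitrogens at positions 1 and 4 and three alternating double bonds; a six-membered ring with nitrogens at positions 1 and 4 and three alternating double bonds; a six-membered carbon ring with three alternating C=C double bonds, fused to a saturated six-membered carbon ring; an eight-membered carbon ring with one C=C double bond; a five-membered all-carbon ring bearing a positive charge on one carbon, with two C=C double bonds.
The 6-membered ring with two nitrogens (1,4) is fully conjugated (every ring atom contributes a p orbital); 3 ring double bonds give 6 π electrons. That satisfies 4n+2 with n=1, so it is aromatic (pyrazine).
The second 6-membered ring with two nitrogens (1,4) is fully conjugated (every ring atom contributes a p orbital); 3 ring double bonds give 6 π electrons. That satisfies 4n+2 with n=1, so it is aromatic (pyrazine).
The third 6-membered ring with two nitrogens (1,4) is fully conjugated (every ring atom contributes a p orbital); 3 ring double bonds give 6 π electrons. That satisfies 4n+2 with n=1, so it is aromatic (pyrazine).
The 6-membered ring is fully conjugated (every ring atom contributes a p orbital); 3 ring double bonds give 6 π electrons. That satisfies 4n+2 with n=1, so it is aromatic (benzene ring).
The second 6-membered ring has four sp³ carbons, so it is not fully conjugated — not aromatic (cyclohexane ring).
The 8-membered ring has six sp³ carbons, so it is not fully conjugated — not aromatic (cyclooctene).
The 5-membered ring has only sp² ring atoms; a planar conformation would have a fully conjugated π system of 4 electrons. But 4 = 4(1), which is 4n not 4n+2, so it is not aromatic (cyclopentadienyl cation).
4 of the 7 rings are aromatic. Total: 4.

4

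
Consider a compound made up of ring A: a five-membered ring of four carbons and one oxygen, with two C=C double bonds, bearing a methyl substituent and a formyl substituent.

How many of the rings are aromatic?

1

Ring A is fully conjugated (every ring atom contributes a p orbital); 2 ring double bonds (4 π electrons) plus a heteroatom lone pair (2) give 6 π electrons. 6 = 4(1)+2, so ring A is aromatic (furan).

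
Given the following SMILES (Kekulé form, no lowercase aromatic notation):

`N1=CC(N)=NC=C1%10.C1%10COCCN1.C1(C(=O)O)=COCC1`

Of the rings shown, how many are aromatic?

The SMILES encodes a six-membered ring with nitrogens at positions 1 and 4 and three alternating double bonds; a six-membered saturated ring with an oxygen and an N–H nitrogen at positions 1 and 4; a five-membered ring of four carbons and one oxygen, with one C=C double bond and two sp³ carbons.
The 6-membered ring with two nitrogens (1,4) is planar and fully conjugated; 3 ring double bonds give 6 π electrons. That satisfies 4n+2 with n=1, so it is aromatic (pyrazine).
The 6-membered ring with one oxygen and one N–H (1,4) has only sp³ atoms, so it is not fully conjugated — not aromatic (morpholine).
The 5-membered ring with one oxygen has two sp³ carbons, so it is not fully conjugated — not aromatic (2,3-dihydrofuran).
1 of the 3 rings is aromatic. Total: 1.

1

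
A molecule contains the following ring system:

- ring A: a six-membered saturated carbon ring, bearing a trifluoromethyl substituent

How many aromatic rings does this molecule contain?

0

Ring A has only sp³ atoms, so it is not fully conjugated — not aromatic (cyclohexane).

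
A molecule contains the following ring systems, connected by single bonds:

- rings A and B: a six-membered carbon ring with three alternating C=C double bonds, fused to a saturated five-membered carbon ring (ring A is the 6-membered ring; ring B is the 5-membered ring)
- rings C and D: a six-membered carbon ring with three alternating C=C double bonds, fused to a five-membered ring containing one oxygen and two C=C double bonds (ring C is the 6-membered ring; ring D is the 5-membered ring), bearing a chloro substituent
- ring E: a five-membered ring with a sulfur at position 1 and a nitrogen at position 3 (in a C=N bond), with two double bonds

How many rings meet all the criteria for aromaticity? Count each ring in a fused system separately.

Ring A is planar and fully conjugated; 3 ring double bonds give 6 π electrons. 6 = 4(1)+2, so ring A is aromatic (benzene ring).
Ring B has three sp³ carbons, so it is not fully conjugated — not aromatic (cyclopentane ring).
Rings C and D form a fused bicyclic system (with one oxygen) with 9 sp² atoms and 10 π electrons from ring double bonds plus a heteroatom lone pair. 10 = 4(2)+2, so the system is aromatic and both rings count as aromatic (benzofuran).
Ring E is fully conjugated (every ring atom contributes a p orbital); 2 ring double bonds (4 π electrons) plus a heteroatom lone pair (2) give 6 π electrons. 6 = 4(1)+2, so ring E is aromatic (thiazole).
Aromatic: A, C, D, E. Total: 4.

4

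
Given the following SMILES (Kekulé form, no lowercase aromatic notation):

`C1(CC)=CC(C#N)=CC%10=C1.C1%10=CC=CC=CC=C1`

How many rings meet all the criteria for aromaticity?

1

The SMILES encodes a six-membered carbon ring with three alternating C=C double bonds; an eight-membered carbon ring with four alternating C=C double bonds.
The 6-membered ring is planar and fully conjugated; 3 ring double bonds give 6 π electrons. That satisfies 4n+2 with n=1, so it is aromatic (benzene).
The 8-membered ring has only sp² ring atoms; a planar conformation would have a fully conjugated π system of 8 electrons. But 8 = 4(2), which is 4n not 4n+2, so it is not aromatic (cyclooctatetraene) — cyclooctatetraene distorts into a non-planar tub to avoid antiaromaticity.
1 of the 2 rings is aromatic. Total: 1.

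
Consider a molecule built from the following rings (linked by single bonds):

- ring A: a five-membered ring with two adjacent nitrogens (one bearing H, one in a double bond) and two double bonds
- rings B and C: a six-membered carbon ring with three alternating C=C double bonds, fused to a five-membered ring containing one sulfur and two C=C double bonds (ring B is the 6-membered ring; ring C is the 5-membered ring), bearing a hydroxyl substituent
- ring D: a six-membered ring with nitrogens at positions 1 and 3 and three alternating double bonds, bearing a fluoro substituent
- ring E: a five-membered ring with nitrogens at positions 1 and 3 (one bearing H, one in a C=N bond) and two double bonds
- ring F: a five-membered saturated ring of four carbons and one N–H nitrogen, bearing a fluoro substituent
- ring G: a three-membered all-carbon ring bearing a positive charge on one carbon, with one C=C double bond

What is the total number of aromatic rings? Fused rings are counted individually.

Ring A has a continuous p-orbital overlap around the ring; 2 ring double bonds (4 π electrons) plus a heteroatom lone pair (2) give 6 π electrons. Since 6 = 4n+2 (n=1), ring A is aromatic (pyrazole).
Rings B and C form a fused bicyclic system (with one sulfur) with 9 sp² atoms and 10 π electrons from ring double bonds plus a heteroatom lone pair. 10 = 4(2)+2, so the system is aromatic and both rings count as aromatic (benzothiophene).
Ring D has a continuous p-orbital overlap around the ring; 3 ring double bonds give 6 π electrons. That satisfies 4n+2 with n=1, so ring D is aromatic (pyrimidine).
Ring E is fully conjugated (every ring atom contributes a p orbital); 2 ring double bonds (4 π electrons) plus a heteroatom lone pair (2) give 6 π electrons. Since 6 = 4n+2 (n=1), ring E is aromatic (imidazole).
Ring F has only sp³ atoms, so it is not fully conjugated — not aromatic (pyrrolidine).
Ring G is planar and fully conjugated; 1 ring double bond (2 π electrons) plus the carbocation's empty p orbital (0, but keeps the ring conjugated) give 2 π electrons. That satisfies 4n+2 with n=0, so ring G is aromatic (cyclopropenyl cation).
Aromatic: A, B, C, D, E, G. Total: 6.

6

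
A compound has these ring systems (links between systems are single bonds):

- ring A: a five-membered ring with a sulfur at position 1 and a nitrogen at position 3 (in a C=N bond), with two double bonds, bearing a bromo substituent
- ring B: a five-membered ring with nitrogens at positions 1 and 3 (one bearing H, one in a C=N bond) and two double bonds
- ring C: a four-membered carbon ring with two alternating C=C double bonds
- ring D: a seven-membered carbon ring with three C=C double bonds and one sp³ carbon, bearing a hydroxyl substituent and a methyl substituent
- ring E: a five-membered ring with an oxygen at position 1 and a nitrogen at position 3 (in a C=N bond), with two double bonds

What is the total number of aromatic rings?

3

Ring A is planar and fully conjugated; 2 ring double bonds (4 π electrons) plus a heteroatom lone pair (2) give 6 π electrons. 6 = 4(1)+2, so ring A is aromatic (thiazole).
Ring B is fully conjugated (every ring atom contributes a p orbital); 2 ring double bonds (4 π electrons) plus a heteroatom lone pair (2) give 6 π electrons. 6 = 4(1)+2, so ring B is aromatic (imidazole).
Ring C has only sp² ring atoms; a planar conformation would have a fully conjugated π system of 4 electrons. But 4 = 4(1), which is 4n not 4n+2, so ring C is not aromatic (cyclobutadiene) — cyclobutadiene is antiaromatic and distorts to a rectangle.
Ring D has one sp³ carbon, so it is not fully conjugated — not aromatic (cycloheptatriene).
Ring E is planar and fully conjugated; 2 ring double bonds (4 π electrons) plus a heteroatom lone pair (2) give 6 π electrons. 6 = 4(1)+2, so ring E is aromatic (oxazole).
Aromatic: A, B, E. Total: 3.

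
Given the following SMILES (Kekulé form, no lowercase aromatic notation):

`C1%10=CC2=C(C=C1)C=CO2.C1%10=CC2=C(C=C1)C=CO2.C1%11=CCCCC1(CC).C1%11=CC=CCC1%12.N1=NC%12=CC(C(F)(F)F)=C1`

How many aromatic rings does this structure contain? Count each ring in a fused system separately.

The SMILES encodes a six-membered carbon ring with three alternating C=C double bonds, fused to a five-membered ring containing one oxygen and two C=C double bonds; a six-membered carbon ring with three alternating C=C double bonds, fused to a five-membered ring containing one oxygen and two C=C double bonds; a six-membered carbon ring with one C=C double bond; a six-membered carbon ring with two conjugated C=C double bonds and two sp³ carbons; a six-membered ring with two adjacent nitrogens and three alternating double bonds.
The fused 6/5-membered bicyclic (with one oxygen) is a single π system with 9 sp² atoms and 10 π electrons from ring double bonds plus a heteroatom lone pair. 10 = 4(2)+2, so the system is aromatic and both rings count as aromatic (benzofuran).
The fused 6/5-membered bicyclic (with one oxygen) is a single π system with 9 sp² atoms and 10 π electrons from ring double bonds plus a heteroatom lone pair. 10 = 4(2)+2, so the system is aromatic and both rings count as aromatic (benzofuran).
The 6-membered ring has four sp³ carbons, so it is not fully conjugated — not aromatic (cyclohexene).
The second 6-membered ring has two sp³ carbons, so it is not fully conjugated — not aromatic (1,3-cyclohexadiene).
The 6-membered ring with two nitrogens (1,2) is planar and fully conjugated; 3 ring double bonds give 6 π electrons. 6 = 4(1)+2, so it is aromatic (pyridazine).
5 of the 7 rings are aromatic. Total: 5.

5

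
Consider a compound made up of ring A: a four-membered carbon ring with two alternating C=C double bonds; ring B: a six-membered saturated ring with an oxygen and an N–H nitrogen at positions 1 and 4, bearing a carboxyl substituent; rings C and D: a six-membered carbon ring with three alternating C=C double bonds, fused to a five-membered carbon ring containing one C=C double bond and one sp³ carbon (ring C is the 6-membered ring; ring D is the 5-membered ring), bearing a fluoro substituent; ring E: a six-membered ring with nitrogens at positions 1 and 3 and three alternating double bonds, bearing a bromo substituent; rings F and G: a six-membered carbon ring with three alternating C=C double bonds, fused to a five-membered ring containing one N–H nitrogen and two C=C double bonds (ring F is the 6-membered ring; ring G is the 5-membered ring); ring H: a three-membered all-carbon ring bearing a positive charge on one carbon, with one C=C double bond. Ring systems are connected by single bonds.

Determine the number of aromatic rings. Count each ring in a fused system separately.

5

Ring A has only sp² ring atoms; a planar conformation would have a fully conjugated π system of 4 electrons. But 4 = 4(1), which is 4n not 4n+2, so ring A is not aromatic (cyclobutadiene) — cyclobutadiene is antiaromatic and distorts to a rectangle.
Ring B has only sp³ atoms, so it is not fully conjugated — not aromatic (morpholine).
Ring C has a continuous p-orbital overlap around the ring; 3 ring double bonds give 6 π electrons. 6 = 4(1)+2, so ring C is aromatic (benzene ring).
Ring D has one sp³ carbon, so it is not fully conjugated — not aromatic (cyclopentene ring).
Ring E has a continuous p-orbital overlap around the ring; 3 ring double bonds give 6 π electrons. 6 = 4(1)+2, so ring E is aromatic (pyrimidine).
Rings F and G form a fused bicyclic system (with one N–H) with 9 sp² atoms and 10 π electrons from ring double bonds plus a heteroatom lone pair. 10 = 4(2)+2, so the system is aromatic and both rings count as aromatic (indole).
Ring H is fully conjugated (every ring atom contributes a p orbital); 1 ring double bond (2 π electrons) plus the carbocation's empty p orbital (0, but keeps the ring conjugated) give 2 π electrons. 2 = 4(0)+2, so ring H is aromatic (cyclopropenyl cation).
Aromatic: C, E, F, G, H. Total: 5.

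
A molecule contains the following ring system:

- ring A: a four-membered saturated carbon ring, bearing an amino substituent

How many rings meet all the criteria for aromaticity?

0

Ring A has only sp³ atoms, so it is not fully conjugated — not aromatic (cyclobutane).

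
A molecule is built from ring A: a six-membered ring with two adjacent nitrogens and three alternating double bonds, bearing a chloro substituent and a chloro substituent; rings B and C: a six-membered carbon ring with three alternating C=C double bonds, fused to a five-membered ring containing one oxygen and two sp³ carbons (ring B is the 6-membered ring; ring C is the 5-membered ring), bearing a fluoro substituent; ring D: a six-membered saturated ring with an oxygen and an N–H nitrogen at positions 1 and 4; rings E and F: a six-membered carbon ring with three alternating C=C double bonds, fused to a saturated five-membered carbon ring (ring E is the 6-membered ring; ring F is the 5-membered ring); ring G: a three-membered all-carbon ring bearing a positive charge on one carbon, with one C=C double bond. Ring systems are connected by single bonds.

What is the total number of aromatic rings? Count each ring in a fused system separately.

4

Ring A has a continuous p-orbital overlap around the ring; 3 ring double bonds give 6 π electrons. That satisfies 4n+2 with n=1, so ring A is aromatic (pyridazine).
Ring B has a continuous p-orbital overlap around the ring; 3 ring double bonds give 6 π electrons. 6 = 4(1)+2, so ring B is aromatic (benzene ring).
Ring C has two sp³ carbons, so it is not fully conjugated — not aromatic (oxolane ring).
Ring D has only sp³ atoms, so it is not fully conjugated — not aromatic (morpholine).
Ring E is planar and fully conjugated; 3 ring double bonds give 6 π electrons. Since 6 = 4n+2 (n=1), ring E is aromatic (benzene ring).
Ring F has three sp³ carbons, so it is not fully conjugated — not aromatic (cyclopentane ring).
Ring G has a continuous p-orbital overlap around the ring; 1 ring double bond (2 π electrons) plus the carbocation's empty p orbital (0, but keeps the ring conjugated) give 2 π electrons. 2 = 4(0)+2, so ring G is aromatic (cyclopropenyl cation).
Aromatic: A, B, E, G. Total: 4.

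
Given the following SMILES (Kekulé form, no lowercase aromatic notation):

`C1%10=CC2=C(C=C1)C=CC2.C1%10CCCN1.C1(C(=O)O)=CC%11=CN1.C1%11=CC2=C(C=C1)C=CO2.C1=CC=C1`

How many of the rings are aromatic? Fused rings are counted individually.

The SMILES encodes a six-membered carbon ring with three alternating C=C double bonds, fused to a five-membered carbon ring containing one C=C double bond and one sp³ carbon; a five-membered saturated ring of four carbons and one N–H nitrogen; a five-membered ring of four carbons and one nitrogen bearing a hydrogen, with two C=C double bonds; a six-membered carbon ring with three alternating C=C double bonds, fused to a five-membered ring containing one oxygen and two C=C double bonds; a four-membered carbon ring with two alternating C=C double bonds.
The 6-membered ring is planar and fully conjugated; 3 ring double bonds give 6 π electrons. 6 = 4(1)+2, so it is aromatic (benzene ring).
The 5-membered ring has one sp³ carbon, so it is not fully conjugated — not aromatic (cyclopentene ring).
The 5-membered ring with one N–H has only sp³ atoms, so it is not fully conjugated — not aromatic (pyrrolidine).
The second 5-membered ring with one N–H is planar and fully conjugated; 2 ring double bonds (4 π electrons) plus a heteroatom lone pair (2) give 6 π electrons. That satisfies 4n+2 with n=1, so it is aromatic (pyrrole).
The fused 6/5-membered bicyclic (with one oxygen) is a single π system with 9 sp² atoms and 10 π electrons from ring double bonds plus a heteroatom lone pair. 10 = 4(2)+2, so the system is aromatic and both rings count as aromatic (benzofuran).
The 4-membered ring has only sp² ring atoms; a planar conformation would have a fully conjugated π system of 4 electrons. But 4 = 4(1), which is 4n not 4n+2, so it is not aromatic (cyclobutadiene) — cyclobutadiene is antiaromatic and distorts to a rectangle.
4 of the 7 rings are aromatic. Total: 4.

4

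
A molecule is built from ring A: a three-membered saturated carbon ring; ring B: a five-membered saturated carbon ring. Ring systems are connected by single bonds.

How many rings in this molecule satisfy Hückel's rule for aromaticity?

0

Ring A has only sp³ atoms, so it is not fully conjugated — not aromatic (cyclopropane).
Ring B has only sp³ atoms, so it is not fully conjugated — not aromatic (cyclopentane).
No ring is aromatic. Total: 0.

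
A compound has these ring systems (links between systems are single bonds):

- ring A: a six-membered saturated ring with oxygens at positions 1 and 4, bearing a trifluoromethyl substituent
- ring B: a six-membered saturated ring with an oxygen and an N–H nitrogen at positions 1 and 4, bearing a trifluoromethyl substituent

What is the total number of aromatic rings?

0

Ring A has only sp³ atoms, so it is not fully conjugated — not aromatic (1,4-dioxane).
Ring B has only sp³ atoms, so it is not fully conjugated — not aromatic (morpholine).
No ring is aromatic. Total: 0.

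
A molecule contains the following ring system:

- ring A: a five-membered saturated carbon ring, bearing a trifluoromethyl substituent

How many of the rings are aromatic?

0

Ring A has only sp³ atoms, so it is not fully conjugated — not aromatic (cyclopentane).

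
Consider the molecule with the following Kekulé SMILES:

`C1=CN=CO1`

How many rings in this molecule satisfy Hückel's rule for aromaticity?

1

The SMILES encodes a five-membered ring with an oxygen at position 1 and a nitrogen at position 3 (in a C=N bond), with two double bonds.
The 5-membered ring with one oxygen and one =N– has a continuous p-orbital overlap around the ring; 2 ring double bonds (4 π electrons) plus a heteroatom lone pair (2) give 6 π electrons. That satisfies 4n+2 with n=1, so it is aromatic (oxazole).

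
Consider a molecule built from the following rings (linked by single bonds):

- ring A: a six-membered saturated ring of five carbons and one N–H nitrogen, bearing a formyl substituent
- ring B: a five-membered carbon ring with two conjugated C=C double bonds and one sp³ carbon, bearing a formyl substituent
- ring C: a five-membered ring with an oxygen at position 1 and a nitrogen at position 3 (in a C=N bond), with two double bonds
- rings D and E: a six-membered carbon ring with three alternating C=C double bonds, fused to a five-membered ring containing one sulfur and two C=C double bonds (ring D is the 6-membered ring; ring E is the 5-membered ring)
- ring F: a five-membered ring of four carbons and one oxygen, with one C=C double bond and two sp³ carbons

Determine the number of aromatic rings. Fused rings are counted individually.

3

Ring A has only sp³ atoms, so it is not fully conjugated — not aromatic (piperidine).
Ring B has one sp³ carbon, so it is not fully conjugated — not aromatic (cyclopentadiene).
Ring C has a continuous p-orbital overlap around the ring; 2 ring double bonds (4 π electrons) plus a heteroatom lone pair (2) give 6 π electrons. Since 6 = 4n+2 (n=1), ring C is aromatic (oxazole).
Rings D and E form a fused bicyclic system (with one sulfur) with 9 sp² atoms and 10 π electrons from ring double bonds plus a heteroatom lone pair. 10 = 4(2)+2, so the system is aromatic and both rings count as aromatic (benzothiophene).
Ring F has two sp³ carbons, so it is not fully conjugated — not aromatic (2,3-dihydrofuran).
Aromatic: C, D, E. Total: 3.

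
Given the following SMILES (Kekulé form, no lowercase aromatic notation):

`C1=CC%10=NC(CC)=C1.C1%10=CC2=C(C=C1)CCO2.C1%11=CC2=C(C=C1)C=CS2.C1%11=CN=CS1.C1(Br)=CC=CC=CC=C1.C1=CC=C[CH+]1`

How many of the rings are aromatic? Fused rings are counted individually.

The SMILES encodes a six-membered ring of five carbons and one nitrogen with three alternating double bonds; a six-membered carbon ring with three alternating C=C double bonds, fused to a five-membered ring containing one oxygen and two sp³ carbons; a six-membered carbon ring with three alternating C=C double bonds, fused to a five-membered ring containing one sulfur and two C=C double bonds; a five-membered ring with a sulfur at position 1 and a nitrogen at position 3 (in a C=N bond), with two double bonds; an eight-membered carbon ring with four alternating C=C double bonds; a five-membered all-carbon ring bearing a positive charge on one carbon, with two C=C double bonds.
The 6-membered ring with one nitrogen is fully conjugated (every ring atom contributes a p orbital); 3 ring double bonds give 6 π electrons. 6 = 4(1)+2, so it is aromatic (pyridine).
The 6-membered ring has a continuous p-orbital overlap around the ring; 3 ring double bonds give 6 π electrons. That satisfies 4n+2 with n=1, so it is aromatic (benzene ring).
The 5-membered ring with one oxygen has two sp³ carbons, so it is not fully conjugated — not aromatic (oxolane ring).
The fused 6/5-membered bicyclic (with one sulfur) is a single π system with 9 sp² atoms and 10 π electrons from ring double bonds plus a heteroatom lone pair. 10 = 4(2)+2, so the system is aromatic and both rings count as aromatic (benzothiophene).
The 5-membered ring with one sulfur and one =N– has a continuous p-orbital overlap around the ring; 2 ring double bonds (4 π electrons) plus a heteroatom lone pair (2) give 6 π electrons. Since 6 = 4n+2 (n=1), it is aromatic (thiazole).
The 8-membered ring has only sp² ring atoms; a planar conformation would have a fully conjugated π system of 8 electrons. But 8 = 4(2), which is 4n not 4n+2, so it is not aromatic (cyclooctatetraene) — cyclooctatetraene distorts into a non-planar tub to avoid antiaromaticity.
The 5-membered ring has only sp² ring atoms; a planar conformation would have a fully conjugated π system of 4 electrons. But 4 = 4(1), which is 4n not 4n+2, so it is not aromatic (cyclopentadienyl cation).
5 of the 8 rings are aromatic. Total: 5.

5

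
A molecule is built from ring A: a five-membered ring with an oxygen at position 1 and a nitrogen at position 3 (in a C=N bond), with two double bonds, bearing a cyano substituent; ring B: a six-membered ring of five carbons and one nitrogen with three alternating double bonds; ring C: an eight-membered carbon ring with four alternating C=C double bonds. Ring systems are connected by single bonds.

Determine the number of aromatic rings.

Ring A is fully conjugated (every ring atom contributes a p orbital); 2 ring double bonds (4 π electrons) plus a heteroatom lone pair (2) give 6 π electrons. Since 6 = 4n+2 (n=1), ring A is aromatic (oxazole).
Ring B has a continuous p-orbital overlap around the ring; 3 ring double bonds give 6 π electrons. 6 = 4(1)+2, so ring B is aromatic (pyridine).
Ring C has only sp² ring atoms; a planar conformation would have a fully conjugated π system of 8 electrons. But 8 = 4(2), which is 4n not 4n+2, so ring C is not aromatic (cyclooctatetraene) — cyclooctatetraene distorts into a non-planar tub to avoid antiaromaticity.
Aromatic: A, B. Total: 2.

2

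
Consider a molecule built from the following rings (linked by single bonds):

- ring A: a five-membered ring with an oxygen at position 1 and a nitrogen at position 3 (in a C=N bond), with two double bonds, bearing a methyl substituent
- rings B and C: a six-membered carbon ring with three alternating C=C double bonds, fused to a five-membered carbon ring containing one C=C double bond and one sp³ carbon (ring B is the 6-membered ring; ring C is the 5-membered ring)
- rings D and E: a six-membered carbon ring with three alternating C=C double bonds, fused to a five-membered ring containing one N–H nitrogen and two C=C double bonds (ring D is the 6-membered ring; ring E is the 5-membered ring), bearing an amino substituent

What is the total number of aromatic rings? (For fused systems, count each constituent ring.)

Ring A is fully conjugated (every ring atom contributes a p orbital); 2 ring double bonds (4 π electrons) plus a heteroatom lone pair (2) give 6 π electrons. 6 = 4(1)+2, so ring A is aromatic (oxazole).
Ring B is fully conjugated (every ring atom contributes a p orbital); 3 ring double bonds give 6 π electrons. That satisfies 4n+2 with n=1, so ring B is aromatic (benzene ring).
Ring C has one sp³ carbon, so it is not fully conjugated — not aromatic (cyclopentene ring).
Rings D and E form a fused bicyclic system (with one N–H) with 9 sp² atoms and 10 π electrons from ring double bonds plus a heteroatom lone pair. 10 = 4(2)+2, so the system is aromatic and both rings count as aromatic (indole).
Aromatic: A, B, D, E. Total: 4.

4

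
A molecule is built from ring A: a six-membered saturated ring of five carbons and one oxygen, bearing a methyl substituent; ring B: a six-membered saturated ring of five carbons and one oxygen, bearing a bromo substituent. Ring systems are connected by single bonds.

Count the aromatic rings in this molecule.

Ring A has only sp³ atoms, so it is not fully conjugated — not aromatic (tetrahydropyran).
Ring B has only sp³ atoms, so it is not fully conjugated — not aromatic (tetrahydropyran).
No ring is aromatic. Total: 0.

0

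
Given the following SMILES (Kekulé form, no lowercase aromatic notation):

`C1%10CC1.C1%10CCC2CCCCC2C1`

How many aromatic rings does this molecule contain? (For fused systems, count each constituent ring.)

0

The SMILES encodes a three-membered saturated carbon ring; two fused six-membered saturated carbon rings.
The 3-membered ring has only sp³ atoms, so it is not fully conjugated — not aromatic (cyclopropane).
The 6-membered ring has only sp³ atoms, so it is not fully conjugated — not aromatic (cyclohexane ring).
The second 6-membered ring has only sp³ atoms, so it is not fully conjugated — not aromatic (cyclohexane ring).
None of the rings are aromatic. Total: 0.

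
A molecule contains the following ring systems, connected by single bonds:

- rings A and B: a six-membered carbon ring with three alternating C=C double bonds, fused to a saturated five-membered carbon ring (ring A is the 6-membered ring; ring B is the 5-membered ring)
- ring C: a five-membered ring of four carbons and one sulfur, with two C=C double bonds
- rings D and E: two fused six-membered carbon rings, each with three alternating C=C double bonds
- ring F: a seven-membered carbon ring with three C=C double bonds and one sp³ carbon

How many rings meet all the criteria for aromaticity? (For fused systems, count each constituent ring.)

4

Ring A is planar and fully conjugated; 3 ring double bonds give 6 π electrons. That satisfies 4n+2 with n=1, so ring A is aromatic (benzene ring).
Ring B has three sp³ carbons, so it is not fully conjugated — not aromatic (cyclopentane ring).
Ring C has a continuous p-orbital overlap around the ring; 2 ring double bonds (4 π electrons) plus a heteroatom lone pair (2) give 6 π electrons. Since 6 = 4n+2 (n=1), ring C is aromatic (thiophene).
Rings D and E form a fused bicyclic system with 10 sp² atoms and 10 π electrons from ring double bonds. 10 = 4(2)+2, so the system is aromatic and both rings count as aromatic (naphthalene).
Ring F has one sp³ carbon, so it is not fully conjugated — not aromatic (cycloheptatriene).
Aromatic: A, C, D, E. Total: 4.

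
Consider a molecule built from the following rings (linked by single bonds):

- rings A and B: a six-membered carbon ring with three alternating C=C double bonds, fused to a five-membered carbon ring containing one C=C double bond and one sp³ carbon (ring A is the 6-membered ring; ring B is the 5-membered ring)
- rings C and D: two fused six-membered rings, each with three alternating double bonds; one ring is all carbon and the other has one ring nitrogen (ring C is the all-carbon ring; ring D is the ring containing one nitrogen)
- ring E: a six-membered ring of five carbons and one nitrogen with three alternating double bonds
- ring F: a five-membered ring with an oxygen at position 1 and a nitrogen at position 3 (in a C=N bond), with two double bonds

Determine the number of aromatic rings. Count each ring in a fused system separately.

Ring A has a continuous p-orbital overlap around the ring; 3 ring double bonds give 6 π electrons. 6 = 4(1)+2, so ring A is aromatic (benzene ring).
Ring B has one sp³ carbon, so it is not fully conjugated — not aromatic (cyclopentene ring).
Rings C and D form a fused bicyclic system (with one nitrogen) with 10 sp² atoms and 10 π electrons from ring double bonds. 10 = 4(2)+2, so the system is aromatic and both rings count as aromatic (quinoline).
Ring E has a continuous p-orbital overlap around the ring; 3 ring double bonds give 6 π electrons. Since 6 = 4n+2 (n=1), ring E is aromatic (pyridine).
Ring F is planar and fully conjugated; 2 ring double bonds (4 π electrons) plus a heteroatom lone pair (2) give 6 π electrons. Since 6 = 4n+2 (n=1), ring F is aromatic (oxazole).
Aromatic: A, C, D, E, F. Total: 5.

5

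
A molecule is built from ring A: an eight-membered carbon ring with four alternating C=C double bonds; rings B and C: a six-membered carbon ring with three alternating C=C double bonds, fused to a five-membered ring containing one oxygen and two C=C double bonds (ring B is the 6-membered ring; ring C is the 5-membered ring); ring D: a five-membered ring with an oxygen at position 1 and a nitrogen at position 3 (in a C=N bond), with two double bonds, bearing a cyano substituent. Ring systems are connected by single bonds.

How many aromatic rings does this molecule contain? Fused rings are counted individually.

Ring A has only sp² ring atoms; a planar conformation would have a fully conjugated π system of 8 electrons. But 8 = 4(2), which is 4n not 4n+2, so ring A is not aromatic (cyclooctatetraene) — cyclooctatetraene distorts into a non-planar tub to avoid antiaromaticity.
Rings B and C form a fused bicyclic system (with one oxygen) with 9 sp² atoms and 10 π electrons from ring double bonds plus a heteroatom lone pair. 10 = 4(2)+2, so the system is aromatic and both rings count as aromatic (benzofuran).
Ring D has a continuous p-orbital overlap around the ring; 2 ring double bonds (4 π electrons) plus a heteroatom lone pair (2) give 6 π electrons. 6 = 4(1)+2, so ring D is aromatic (oxazole).
Aromatic: B, C, D. Total: 3.

3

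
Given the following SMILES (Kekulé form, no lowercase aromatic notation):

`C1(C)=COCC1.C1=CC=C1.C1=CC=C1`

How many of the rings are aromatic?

The SMILES encodes a five-membered ring of four carbons and one oxygen, with one C=C double bond and two sp³ carbons; a four-membered carbon ring with two alternating C=C double bonds; a four-membered carbon ring with two alternating C=C double bonds.
The 5-membered ring with one oxygen has two sp³ carbons, so it is not fully conjugated — not aromatic (2,3-dihydrofuran).
The 4-membered ring has only sp² ring atoms; a planar conformation would have a fully conjugated π system of 4 electrons. But 4 = 4(1), which is 4n not 4n+2, so it is not aromatic (cyclobutadiene) — cyclobutadiene is antiaromatic and distorts to a rectangle.
The second 4-membered ring has only sp² ring atoms; a planar conformation would have a fully conjugated π system of 4 electrons. But 4 = 4(1), which is 4n not 4n+2, so it is not aromatic (cyclobutadiene) — cyclobutadiene is antiaromatic and distorts to a rectangle.
None of the rings are aromatic. Total: 0.

0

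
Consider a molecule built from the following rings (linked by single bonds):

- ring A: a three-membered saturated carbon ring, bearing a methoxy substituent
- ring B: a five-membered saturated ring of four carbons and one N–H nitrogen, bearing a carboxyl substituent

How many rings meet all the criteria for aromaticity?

Ring A has only sp³ atoms, so it is not fully conjugated — not aromatic (cyclopropane).
Ring B has only sp³ atoms, so it is not fully conjugated — not aromatic (pyrrolidine).
No ring is aromatic. Total: 0.

0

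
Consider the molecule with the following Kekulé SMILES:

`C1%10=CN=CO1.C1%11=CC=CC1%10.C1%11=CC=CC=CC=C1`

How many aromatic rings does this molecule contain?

1

The SMILES encodes a five-membered ring with an oxygen at position 1 and a nitrogen at position 3 (in a C=N bond), with two double bonds; a five-membered carbon ring with two conjugated C=C double bonds and one sp³ carbon; an eight-membered carbon ring with four alternating C=C double bonds.
The 5-membered ring with one oxygen and one =N– is planar and fully conjugated; 2 ring double bonds (4 π electrons) plus a heteroatom lone pair (2) give 6 π electrons. Since 6 = 4n+2 (n=1), it is aromatic (oxazole).
The 5-membered ring has one sp³ carbon, so it is not fully conjugated — not aromatic (cyclopentadiene).
The 8-membered ring has only sp² ring atoms; a planar conformation would have a fully conjugated π system of 8 electrons. But 8 = 4(2), which is 4n not 4n+2, so it is not aromatic (cyclooctatetraene) — cyclooctatetraene distorts into a non-planar tub to avoid antiaromaticity.
1 of the 3 rings is aromatic. Total: 1.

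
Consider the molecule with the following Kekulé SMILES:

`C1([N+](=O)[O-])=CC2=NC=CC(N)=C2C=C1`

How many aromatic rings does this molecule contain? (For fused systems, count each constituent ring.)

2

The SMILES encodes two fused six-membered rings, each with three alternating double bonds; one ring is all carbon and the other has one ring nitrogen.
The fused 6/6-membered bicyclic (with one nitrogen) is a single π system with 10 sp² atoms and 10 π electrons from ring double bonds. 10 = 4(2)+2, so the system is aromatic and both rings count as aromatic (quinoline).
2 of the 2 rings are aromatic. Total: 2.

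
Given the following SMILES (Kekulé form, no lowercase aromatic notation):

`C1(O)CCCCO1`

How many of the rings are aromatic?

0

The SMILES encodes a six-membered saturated ring of five carbons and one oxygen.
The 6-membered ring with one oxygen has only sp³ atoms, so it is not fully conjugated — not aromatic (tetrahydropyran).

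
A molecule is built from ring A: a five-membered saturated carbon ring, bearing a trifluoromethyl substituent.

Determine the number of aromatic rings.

Ring A has only sp³ atoms, so it is not fully conjugated — not aromatic (cyclopentane).

0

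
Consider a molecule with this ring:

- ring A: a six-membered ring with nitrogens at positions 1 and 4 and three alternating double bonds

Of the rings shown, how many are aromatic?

1

Ring A has a continuous p-orbital overlap around the ring; 3 ring double bonds give 6 π electrons. 6 = 4(1)+2, so ring A is aromatic (pyrazine).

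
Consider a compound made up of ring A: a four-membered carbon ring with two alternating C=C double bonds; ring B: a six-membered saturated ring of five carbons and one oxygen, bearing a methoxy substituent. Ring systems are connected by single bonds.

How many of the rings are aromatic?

0

Ring A has only sp² ring atoms; a planar conformation would have a fully conjugated π system of 4 electrons. But 4 = 4(1), which is 4n not 4n+2, so ring A is not aromatic (cyclobutadiene) — cyclobutadiene is antiaromatic and distorts to a rectangle.
Ring B has only sp³ atoms, so it is not fully conjugated — not aromatic (tetrahydropyran).
No ring is aromatic. Total: 0.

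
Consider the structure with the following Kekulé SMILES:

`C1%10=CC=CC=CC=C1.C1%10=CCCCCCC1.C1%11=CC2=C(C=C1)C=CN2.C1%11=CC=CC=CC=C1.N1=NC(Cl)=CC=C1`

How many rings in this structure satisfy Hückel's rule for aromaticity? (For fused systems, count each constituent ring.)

The SMILES encodes an eight-membered carbon ring with four alternating C=C double bonds; an eight-membered carbon ring with one C=C double bond; a six-membered carbon ring with three alternating C=C double bonds, fused to a five-membered ring containing one N–H nitrogen and two C=C double bonds; an eight-membered carbon ring with four alternating C=C double bonds; a six-membered ring with two adjacent nitrogens and three alternating double bonds.
The 8-membered ring has only sp² ring atoms; a planar conformation would have a fully conjugated π system of 8 electrons. But 8 = 4(2), which is 4n not 4n+2, so it is not aromatic (cyclooctatetraene) — cyclooctatetraene distorts into a non-planar tub to avoid antiaromaticity.
The second 8-membered ring has six sp³ carbons, so it is not fully conjugated — not aromatic (cyclooctene).
The fused 6/5-membered bicyclic (with one N–H) is a single π system with 9 sp² atoms and 10 π electrons from ring double bonds plus a heteroatom lone pair. 10 = 4(2)+2, so the system is aromatic and both rings count as aromatic (indole).
The third 8-membered ring has only sp² ring atoms; a planar conformation would have a fully conjugated π system of 8 electrons. But 8 = 4(2), which is 4n not 4n+2, so it is not aromatic (cyclooctatetraene) — cyclooctatetraene distorts into a non-planar tub to avoid antiaromaticity.
The 6-membered ring with two nitrogens (1,2) has a continuous p-orbital overlap around the ring; 3 ring double bonds give 6 π electrons. That satisfies 4n+2 with n=1, so it is aromatic (pyridazine).
3 of the 6 rings are aromatic. Total: 3.

3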